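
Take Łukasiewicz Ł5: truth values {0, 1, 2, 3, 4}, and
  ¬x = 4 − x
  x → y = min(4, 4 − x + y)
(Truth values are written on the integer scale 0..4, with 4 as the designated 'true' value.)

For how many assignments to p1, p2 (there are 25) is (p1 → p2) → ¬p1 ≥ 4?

value 4: 9 assignments (counts)
value 3: 7 assignments
value 2: 5 assignments
value 1: 3 assignments
value 0: 1 assignment
So 9 of the 25 assignments meet the threshold.

9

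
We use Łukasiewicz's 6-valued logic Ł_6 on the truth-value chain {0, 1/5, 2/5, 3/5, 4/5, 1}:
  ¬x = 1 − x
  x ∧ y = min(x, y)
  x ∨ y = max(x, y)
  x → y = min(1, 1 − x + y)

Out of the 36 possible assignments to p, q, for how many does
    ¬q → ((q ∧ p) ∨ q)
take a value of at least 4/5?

value 1: 18 assignments (counts)
value 4/5: 6 assignments (counts)
value 2/5: 6 assignments
value 0: 6 assignments
So 24 of the 36 assignments meet the threshold.

24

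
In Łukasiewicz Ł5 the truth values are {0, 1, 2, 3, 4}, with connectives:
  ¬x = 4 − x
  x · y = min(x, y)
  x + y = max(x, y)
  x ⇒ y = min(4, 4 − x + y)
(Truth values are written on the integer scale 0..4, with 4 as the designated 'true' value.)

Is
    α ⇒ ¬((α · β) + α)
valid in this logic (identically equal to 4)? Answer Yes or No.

Counterexample: take α = 3, β = 0.
α · β = 3 · 0 = 0
(α · β) + α = 0 + 3 = 3
¬((α · β) + α) = ¬3 = 1
α ⇒ ¬((α · β) + α) = 3 ⇒ 1 = 2
This gives 2 ≠ 4.

No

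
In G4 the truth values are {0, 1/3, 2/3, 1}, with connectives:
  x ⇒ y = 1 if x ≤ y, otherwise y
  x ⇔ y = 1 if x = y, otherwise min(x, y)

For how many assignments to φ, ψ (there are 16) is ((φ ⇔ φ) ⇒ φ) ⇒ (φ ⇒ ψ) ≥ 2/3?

11

φ = 0, ψ = 0 ↦ 1  ≥
φ = 0, ψ = 1/3 ↦ 1  ≥
φ = 0, ψ = 2/3 ↦ 1  ≥
φ = 0, ψ = 1 ↦ 1  ≥
φ = 1/3, ψ = 0 ↦ 0  <
φ = 1/3, ψ = 1/3 ↦ 1  ≥
φ = 1/3, ψ = 2/3 ↦ 1  ≥
φ = 1/3, ψ = 1 ↦ 1  ≥
φ = 2/3, ψ = 0 ↦ 0  <
φ = 2/3, ψ = 1/3 ↦ 1/3  <
φ = 2/3, ψ = 2/3 ↦ 1  ≥
φ = 2/3, ψ = 1 ↦ 1  ≥
φ = 1, ψ = 0 ↦ 0  <
φ = 1, ψ = 1/3 ↦ 1/3  <
φ = 1, ψ = 2/3 ↦ 2/3  ≥
φ = 1, ψ = 1 ↦ 1  ≥
So 11 of the 16 assignments meet the threshold.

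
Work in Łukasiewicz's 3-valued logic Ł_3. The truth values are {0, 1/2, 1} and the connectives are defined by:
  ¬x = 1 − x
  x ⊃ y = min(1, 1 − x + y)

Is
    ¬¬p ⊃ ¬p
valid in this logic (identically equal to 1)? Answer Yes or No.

No

Counterexample: take p = 1.
¬p = ¬1 = 0
¬¬p = ¬0 = 1
¬p = ¬1 = 0
¬¬p ⊃ ¬p = 1 ⊃ 0 = 0
This gives 0 ≠ 1.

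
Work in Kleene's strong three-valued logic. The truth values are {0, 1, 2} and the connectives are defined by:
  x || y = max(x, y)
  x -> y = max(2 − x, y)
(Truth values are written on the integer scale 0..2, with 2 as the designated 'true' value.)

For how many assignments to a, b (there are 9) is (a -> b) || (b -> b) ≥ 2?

7

a = 0, b = 0 ↦ 2  ≥
a = 0, b = 1 ↦ 2  ≥
a = 0, b = 2 ↦ 2  ≥
a = 1, b = 0 ↦ 2  ≥
a = 1, b = 1 ↦ 1  <
a = 1, b = 2 ↦ 2  ≥
a = 2, b = 0 ↦ 2  ≥
a = 2, b = 1 ↦ 1  <
a = 2, b = 2 ↦ 2  ≥
So 7 of the 9 assignments meet the threshold.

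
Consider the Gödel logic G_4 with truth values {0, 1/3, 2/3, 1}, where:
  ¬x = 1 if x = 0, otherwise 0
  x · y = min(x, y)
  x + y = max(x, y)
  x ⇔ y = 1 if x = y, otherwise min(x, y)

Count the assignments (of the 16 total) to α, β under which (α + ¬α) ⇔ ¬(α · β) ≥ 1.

5

α = 0, β = 0 ↦ 1  ≥
α = 0, β = 1/3 ↦ 1  ≥
α = 0, β = 2/3 ↦ 1  ≥
α = 0, β = 1 ↦ 1  ≥
α = 1/3, β = 0 ↦ 1/3  <
α = 1/3, β = 1/3 ↦ 0  <
α = 1/3, β = 2/3 ↦ 0  <
α = 1/3, β = 1 ↦ 0  <
α = 2/3, β = 0 ↦ 2/3  <
α = 2/3, β = 1/3 ↦ 0  <
α = 2/3, β = 2/3 ↦ 0  <
α = 2/3, β = 1 ↦ 0  <
α = 1, β = 0 ↦ 1  ≥
α = 1, β = 1/3 ↦ 0  <
α = 1, β = 2/3 ↦ 0  <
α = 1, β = 1 ↦ 0  <
So 5 of the 16 assignments meet the threshold.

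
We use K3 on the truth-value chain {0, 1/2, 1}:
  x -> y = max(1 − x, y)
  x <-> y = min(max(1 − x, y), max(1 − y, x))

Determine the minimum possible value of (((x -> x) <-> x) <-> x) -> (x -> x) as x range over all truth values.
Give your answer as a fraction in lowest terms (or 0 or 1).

Take x = 1/2:
x -> x = 1/2 -> 1/2 = 1/2
(x -> x) <-> x = 1/2 <-> 1/2 = 1/2
((x -> x) <-> x) <-> x = 1/2 <-> 1/2 = 1/2
x -> x = 1/2 -> 1/2 = 1/2
(((x -> x) <-> x) <-> x) -> (x -> x) = 1/2 -> 1/2 = 1/2
No assignment yields a value below 1/2, so this is the minimum.

1/2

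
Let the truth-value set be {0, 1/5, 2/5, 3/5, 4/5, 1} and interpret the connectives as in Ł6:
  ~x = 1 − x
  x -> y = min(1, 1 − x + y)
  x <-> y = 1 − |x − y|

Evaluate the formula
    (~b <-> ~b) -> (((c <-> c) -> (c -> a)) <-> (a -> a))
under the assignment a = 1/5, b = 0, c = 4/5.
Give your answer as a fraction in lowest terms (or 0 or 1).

~b = ~0 = 1
~b = ~0 = 1
~b <-> ~b = 1 <-> 1 = 1
c <-> c = 4/5 <-> 4/5 = 1
c -> a = 4/5 -> 1/5 = 2/5
(c <-> c) -> (c -> a) = 1 -> 2/5 = 2/5
a -> a = 1/5 -> 1/5 = 1
((c <-> c) -> (c -> a)) <-> (a -> a) = 2/5 <-> 1 = 2/5
(~b <-> ~b) -> (((c <-> c) -> (c -> a)) <-> (a -> a)) = 1 -> 2/5 = 2/5

2/5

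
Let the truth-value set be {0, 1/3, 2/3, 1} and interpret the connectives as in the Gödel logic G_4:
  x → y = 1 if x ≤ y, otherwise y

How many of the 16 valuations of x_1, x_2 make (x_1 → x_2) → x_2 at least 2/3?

13

x_1 = 0, x_2 = 0 ↦ 0  <
x_1 = 0, x_2 = 1/3 ↦ 1/3  <
x_1 = 0, x_2 = 2/3 ↦ 2/3  ≥
x_1 = 0, x_2 = 1 ↦ 1  ≥
x_1 = 1/3, x_2 = 0 ↦ 1  ≥
x_1 = 1/3, x_2 = 1/3 ↦ 1/3  <
x_1 = 1/3, x_2 = 2/3 ↦ 2/3  ≥
x_1 = 1/3, x_2 = 1 ↦ 1  ≥
x_1 = 2/3, x_2 = 0 ↦ 1  ≥
x_1 = 2/3, x_2 = 1/3 ↦ 1  ≥
x_1 = 2/3, x_2 = 2/3 ↦ 2/3  ≥
x_1 = 2/3, x_2 = 1 ↦ 1  ≥
x_1 = 1, x_2 = 0 ↦ 1  ≥
x_1 = 1, x_2 = 1/3 ↦ 1  ≥
x_1 = 1, x_2 = 2/3 ↦ 1  ≥
x_1 = 1, x_2 = 1 ↦ 1  ≥
So 13 of the 16 assignments meet the threshold.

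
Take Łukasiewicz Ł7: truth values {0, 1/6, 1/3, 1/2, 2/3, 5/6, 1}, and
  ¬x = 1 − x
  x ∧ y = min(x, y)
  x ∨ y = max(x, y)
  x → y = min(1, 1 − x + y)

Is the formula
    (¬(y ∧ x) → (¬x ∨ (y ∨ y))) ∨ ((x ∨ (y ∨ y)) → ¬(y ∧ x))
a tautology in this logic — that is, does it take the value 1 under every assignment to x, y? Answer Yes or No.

Counterexample: take x = 5/6, y = 1/3.
y ∧ x = 1/3 ∧ 5/6 = 1/3
¬(y ∧ x) = ¬1/3 = 2/3
¬x = ¬5/6 = 1/6
y ∨ y = 1/3 ∨ 1/3 = 1/3
¬x ∨ (y ∨ y) = 1/6 ∨ 1/3 = 1/3
¬(y ∧ x) → (¬x ∨ (y ∨ y)) = 2/3 → 1/3 = 2/3
y ∨ y = 1/3 ∨ 1/3 = 1/3
x ∨ (y ∨ y) = 5/6 ∨ 1/3 = 5/6
y ∧ x = 1/3 ∧ 5/6 = 1/3
¬(y ∧ x) = ¬1/3 = 2/3
(x ∨ (y ∨ y)) → ¬(y ∧ x) = 5/6 → 2/3 = 5/6
(¬(y ∧ x) → (¬x ∨ (y ∨ y))) ∨ ((x ∨ (y ∨ y)) → ¬(y ∧ x)) = 2/3 ∨ 5/6 = 5/6
This gives 5/6 ≠ 1.

No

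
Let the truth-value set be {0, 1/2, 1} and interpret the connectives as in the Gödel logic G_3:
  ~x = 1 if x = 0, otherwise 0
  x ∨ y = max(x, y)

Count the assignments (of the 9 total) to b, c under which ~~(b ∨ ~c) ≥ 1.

b = 0, c = 0 ↦ 1  ≥
b = 0, c = 1/2 ↦ 0  <
b = 0, c = 1 ↦ 0  <
b = 1/2, c = 0 ↦ 1  ≥
b = 1/2, c = 1/2 ↦ 1  ≥
b = 1/2, c = 1 ↦ 1  ≥
b = 1, c = 0 ↦ 1  ≥
b = 1, c = 1/2 ↦ 1  ≥
b = 1, c = 1 ↦ 1  ≥
So 7 of the 9 assignments meet the threshold.

7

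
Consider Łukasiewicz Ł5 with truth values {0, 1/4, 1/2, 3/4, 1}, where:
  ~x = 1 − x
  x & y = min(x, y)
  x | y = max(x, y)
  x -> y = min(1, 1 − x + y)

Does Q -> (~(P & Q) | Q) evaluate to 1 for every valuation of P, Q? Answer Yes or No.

Yes

At P = 1/4, Q = 3/4, for instance:
P & Q = 1/4 & 3/4 = 1/4
~(P & Q) = ~1/4 = 3/4
~(P & Q) | Q = 3/4 | 3/4 = 3/4
Q -> (~(P & Q) | Q) = 3/4 -> 3/4 = 1
and checking the remaining 24 assignments likewise gives ≥ 1 in every case.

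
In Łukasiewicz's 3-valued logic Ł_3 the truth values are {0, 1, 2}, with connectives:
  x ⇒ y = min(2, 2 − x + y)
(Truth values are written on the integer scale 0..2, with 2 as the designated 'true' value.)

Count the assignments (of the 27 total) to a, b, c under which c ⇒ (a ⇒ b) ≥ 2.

23

value 2: 23 assignments (counts)
value 1: 3 assignments
value 0: 1 assignment
So 23 of the 27 assignments meet the threshold.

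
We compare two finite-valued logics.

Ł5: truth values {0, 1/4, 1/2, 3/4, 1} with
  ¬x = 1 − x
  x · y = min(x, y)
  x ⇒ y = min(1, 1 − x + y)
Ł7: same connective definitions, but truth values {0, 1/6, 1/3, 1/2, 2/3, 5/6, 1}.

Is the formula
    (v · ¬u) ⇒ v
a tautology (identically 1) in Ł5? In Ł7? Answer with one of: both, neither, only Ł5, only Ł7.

both

In Ł5: every assignment gives 1 — tautology.
In Ł7: every assignment gives 1 — tautology.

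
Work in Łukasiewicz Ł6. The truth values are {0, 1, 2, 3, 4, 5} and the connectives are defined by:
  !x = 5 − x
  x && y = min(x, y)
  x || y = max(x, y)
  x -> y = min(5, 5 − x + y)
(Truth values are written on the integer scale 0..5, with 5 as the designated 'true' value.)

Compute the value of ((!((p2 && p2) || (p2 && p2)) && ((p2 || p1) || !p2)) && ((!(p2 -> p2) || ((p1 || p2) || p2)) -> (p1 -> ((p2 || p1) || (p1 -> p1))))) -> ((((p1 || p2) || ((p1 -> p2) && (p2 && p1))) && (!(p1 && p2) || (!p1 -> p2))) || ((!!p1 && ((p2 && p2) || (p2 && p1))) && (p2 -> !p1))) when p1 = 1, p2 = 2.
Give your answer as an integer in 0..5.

p2 && p2 = 2 && 2 = 2
p2 && p2 = 2 && 2 = 2
(p2 && p2) || (p2 && p2) = 2 || 2 = 2
!((p2 && p2) || (p2 && p2)) = !2 = 3
p2 || p1 = 2 || 1 = 2
!p2 = !2 = 3
(p2 || p1) || !p2 = 2 || 3 = 3
!((p2 && p2) || (p2 && p2)) && ((p2 || p1) || !p2) = 3 && 3 = 3
p2 -> p2 = 2 -> 2 = 5
!(p2 -> p2) = !5 = 0
p1 || p2 = 1 || 2 = 2
(p1 || p2) || p2 = 2 || 2 = 2
!(p2 -> p2) || ((p1 || p2) || p2) = 0 || 2 = 2
p2 || p1 = 2 || 1 = 2
p1 -> p1 = 1 -> 1 = 5
(p2 || p1) || (p1 -> p1) = 2 || 5 = 5
p1 -> ((p2 || p1) || (p1 -> p1)) = 1 -> 5 = 5
(!(p2 -> p2) || ((p1 || p2) || p2)) -> (p1 -> ((p2 || p1) || (p1 -> p1))) = 2 -> 5 = 5
(!((p2 && p2) || (p2 && p2)) && ((p2 || p1) || !p2)) && ((!(p2 -> p2) || ((p1 || p2) || p2)) -> (p1 -> ((p2 || p1) || (p1 -> p1)))) = 3 && 5 = 3
p1 || p2 = 1 || 2 = 2
p1 -> p2 = 1 -> 2 = 5
p2 && p1 = 2 && 1 = 1
(p1 -> p2) && (p2 && p1) = 5 && 1 = 1
(p1 || p2) || ((p1 -> p2) && (p2 && p1)) = 2 || 1 = 2
p1 && p2 = 1 && 2 = 1
!(p1 && p2) = !1 = 4
!p1 = !1 = 4
!p1 -> p2 = 4 -> 2 = 3
!(p1 && p2) || (!p1 -> p2) = 4 || 3 = 4
((p1 || p2) || ((p1 -> p2) && (p2 && p1))) && (!(p1 && p2) || (!p1 -> p2)) = 2 && 4 = 2
!p1 = !1 = 4
!!p1 = !4 = 1
p2 && p2 = 2 && 2 = 2
p2 && p1 = 2 && 1 = 1
(p2 && p2) || (p2 && p1) = 2 || 1 = 2
!!p1 && ((p2 && p2) || (p2 && p1)) = 1 && 2 = 1
!p1 = !1 = 4
p2 -> !p1 = 2 -> 4 = 5
(!!p1 && ((p2 && p2) || (p2 && p1))) && (p2 -> !p1) = 1 && 5 = 1
(((p1 || p2) || ((p1 -> p2) && (p2 && p1))) && (!(p1 && p2) || (!p1 -> p2))) || ((!!p1 && ((p2 && p2) || (p2 && p1))) && (p2 -> !p1)) = 2 || 1 = 2
((!((p2 && p2) || (p2 && p2)) && ((p2 || p1) || !p2)) && ((!(p2 -> p2) || ((p1 || p2) || p2)) -> (p1 -> ((p2 || p1) || (p1 -> p1))))) -> ((((p1 || p2) || ((p1 -> p2) && (p2 && p1))) && (!(p1 && p2) || (!p1 -> p2))) || ((!!p1 && ((p2 && p2) || (p2 && p1))) && (p2 -> !p1))) = 3 -> 2 = 4

4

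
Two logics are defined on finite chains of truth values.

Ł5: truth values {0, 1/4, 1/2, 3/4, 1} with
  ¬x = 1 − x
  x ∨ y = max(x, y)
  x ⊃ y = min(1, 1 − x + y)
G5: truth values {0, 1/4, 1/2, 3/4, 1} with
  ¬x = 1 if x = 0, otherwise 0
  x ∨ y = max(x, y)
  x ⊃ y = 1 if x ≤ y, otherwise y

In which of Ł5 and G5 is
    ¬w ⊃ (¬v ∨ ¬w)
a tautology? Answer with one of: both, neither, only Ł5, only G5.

both

In Ł5: every assignment gives 1 — tautology.
In G5: every assignment gives 1 — tautology.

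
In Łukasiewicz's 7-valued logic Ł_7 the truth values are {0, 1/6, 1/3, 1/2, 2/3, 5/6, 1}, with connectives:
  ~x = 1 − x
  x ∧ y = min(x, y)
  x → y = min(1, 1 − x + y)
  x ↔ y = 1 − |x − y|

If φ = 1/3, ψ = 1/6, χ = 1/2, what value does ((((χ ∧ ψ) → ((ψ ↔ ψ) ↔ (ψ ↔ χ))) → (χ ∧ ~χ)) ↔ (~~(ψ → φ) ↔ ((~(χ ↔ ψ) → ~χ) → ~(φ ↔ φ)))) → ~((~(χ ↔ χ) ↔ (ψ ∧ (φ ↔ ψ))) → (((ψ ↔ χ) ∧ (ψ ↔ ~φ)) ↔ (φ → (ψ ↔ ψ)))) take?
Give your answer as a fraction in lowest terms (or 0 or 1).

5/6

χ ∧ ψ = 1/2 ∧ 1/6 = 1/6
ψ ↔ ψ = 1/6 ↔ 1/6 = 1
ψ ↔ χ = 1/6 ↔ 1/2 = 2/3
(ψ ↔ ψ) ↔ (ψ ↔ χ) = 1 ↔ 2/3 = 2/3
(χ ∧ ψ) → ((ψ ↔ ψ) ↔ (ψ ↔ χ)) = 1/6 → 2/3 = 1
~χ = ~1/2 = 1/2
χ ∧ ~χ = 1/2 ∧ 1/2 = 1/2
((χ ∧ ψ) → ((ψ ↔ ψ) ↔ (ψ ↔ χ))) → (χ ∧ ~χ) = 1 → 1/2 = 1/2
ψ → φ = 1/6 → 1/3 = 1
~(ψ → φ) = ~1 = 0
~~(ψ → φ) = ~0 = 1
χ ↔ ψ = 1/2 ↔ 1/6 = 2/3
~(χ ↔ ψ) = ~2/3 = 1/3
~χ = ~1/2 = 1/2
~(χ ↔ ψ) → ~χ = 1/3 → 1/2 = 1
φ ↔ φ = 1/3 ↔ 1/3 = 1
~(φ ↔ φ) = ~1 = 0
(~(χ ↔ ψ) → ~χ) → ~(φ ↔ φ) = 1 → 0 = 0
~~(ψ → φ) ↔ ((~(χ ↔ ψ) → ~χ) → ~(φ ↔ φ)) = 1 ↔ 0 = 0
(((χ ∧ ψ) → ((ψ ↔ ψ) ↔ (ψ ↔ χ))) → (χ ∧ ~χ)) ↔ (~~(ψ → φ) ↔ ((~(χ ↔ ψ) → ~χ) → ~(φ ↔ φ))) = 1/2 ↔ 0 = 1/2
χ ↔ χ = 1/2 ↔ 1/2 = 1
~(χ ↔ χ) = ~1 = 0
φ ↔ ψ = 1/3 ↔ 1/6 = 5/6
ψ ∧ (φ ↔ ψ) = 1/6 ∧ 5/6 = 1/6
~(χ ↔ χ) ↔ (ψ ∧ (φ ↔ ψ)) = 0 ↔ 1/6 = 5/6
ψ ↔ χ = 1/6 ↔ 1/2 = 2/3
~φ = ~1/3 = 2/3
ψ ↔ ~φ = 1/6 ↔ 2/3 = 1/2
(ψ ↔ χ) ∧ (ψ ↔ ~φ) = 2/3 ∧ 1/2 = 1/2
ψ ↔ ψ = 1/6 ↔ 1/6 = 1
φ → (ψ ↔ ψ) = 1/3 → 1 = 1
((ψ ↔ χ) ∧ (ψ ↔ ~φ)) ↔ (φ → (ψ ↔ ψ)) = 1/2 ↔ 1 = 1/2
(~(χ ↔ χ) ↔ (ψ ∧ (φ ↔ ψ))) → (((ψ ↔ χ) ∧ (ψ ↔ ~φ)) ↔ (φ → (ψ ↔ ψ))) = 5/6 → 1/2 = 2/3
~((~(χ ↔ χ) ↔ (ψ ∧ (φ ↔ ψ))) → (((ψ ↔ χ) ∧ (ψ ↔ ~φ)) ↔ (φ → (ψ ↔ ψ)))) = ~2/3 = 1/3
((((χ ∧ ψ) → ((ψ ↔ ψ) ↔ (ψ ↔ χ))) → (χ ∧ ~χ)) ↔ (~~(ψ → φ) ↔ ((~(χ ↔ ψ) → ~χ) → ~(φ ↔ φ)))) → ~((~(χ ↔ χ) ↔ (ψ ∧ (φ ↔ ψ))) → (((ψ ↔ χ) ∧ (ψ ↔ ~φ)) ↔ (φ → (ψ ↔ ψ)))) = 1/2 → 1/3 = 5/6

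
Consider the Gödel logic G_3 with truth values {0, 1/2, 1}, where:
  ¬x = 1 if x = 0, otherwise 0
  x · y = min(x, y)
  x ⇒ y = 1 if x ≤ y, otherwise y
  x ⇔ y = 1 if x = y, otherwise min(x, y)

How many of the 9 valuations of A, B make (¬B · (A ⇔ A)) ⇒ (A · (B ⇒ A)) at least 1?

7

A = 0, B = 0 ↦ 0  <
A = 0, B = 1/2 ↦ 1  ≥
A = 0, B = 1 ↦ 1  ≥
A = 1/2, B = 0 ↦ 1/2  <
A = 1/2, B = 1/2 ↦ 1  ≥
A = 1/2, B = 1 ↦ 1  ≥
A = 1, B = 0 ↦ 1  ≥
A = 1, B = 1/2 ↦ 1  ≥
A = 1, B = 1 ↦ 1  ≥
So 7 of the 9 assignments meet the threshold.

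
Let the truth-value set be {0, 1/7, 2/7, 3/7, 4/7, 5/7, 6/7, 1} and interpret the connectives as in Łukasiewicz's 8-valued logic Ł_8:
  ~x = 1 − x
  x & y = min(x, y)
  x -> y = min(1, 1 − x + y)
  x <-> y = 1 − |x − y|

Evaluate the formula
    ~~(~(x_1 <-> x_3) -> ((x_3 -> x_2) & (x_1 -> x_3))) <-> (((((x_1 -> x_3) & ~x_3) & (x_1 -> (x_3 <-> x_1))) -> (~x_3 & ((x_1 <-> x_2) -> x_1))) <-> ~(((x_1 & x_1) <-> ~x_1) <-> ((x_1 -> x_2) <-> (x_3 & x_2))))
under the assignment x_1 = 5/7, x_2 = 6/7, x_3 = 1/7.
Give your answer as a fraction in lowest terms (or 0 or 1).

x_1 <-> x_3 = 5/7 <-> 1/7 = 3/7
~(x_1 <-> x_3) = ~3/7 = 4/7
x_3 -> x_2 = 1/7 -> 6/7 = 1
x_1 -> x_3 = 5/7 -> 1/7 = 3/7
(x_3 -> x_2) & (x_1 -> x_3) = 1 & 3/7 = 3/7
~(x_1 <-> x_3) -> ((x_3 -> x_2) & (x_1 -> x_3)) = 4/7 -> 3/7 = 6/7
~(~(x_1 <-> x_3) -> ((x_3 -> x_2) & (x_1 -> x_3))) = ~6/7 = 1/7
~~(~(x_1 <-> x_3) -> ((x_3 -> x_2) & (x_1 -> x_3))) = ~1/7 = 6/7
x_1 -> x_3 = 5/7 -> 1/7 = 3/7
~x_3 = ~1/7 = 6/7
(x_1 -> x_3) & ~x_3 = 3/7 & 6/7 = 3/7
x_3 <-> x_1 = 1/7 <-> 5/7 = 3/7
x_1 -> (x_3 <-> x_1) = 5/7 -> 3/7 = 5/7
((x_1 -> x_3) & ~x_3) & (x_1 -> (x_3 <-> x_1)) = 3/7 & 5/7 = 3/7
~x_3 = ~1/7 = 6/7
x_1 <-> x_2 = 5/7 <-> 6/7 = 6/7
(x_1 <-> x_2) -> x_1 = 6/7 -> 5/7 = 6/7
~x_3 & ((x_1 <-> x_2) -> x_1) = 6/7 & 6/7 = 6/7
(((x_1 -> x_3) & ~x_3) & (x_1 -> (x_3 <-> x_1))) -> (~x_3 & ((x_1 <-> x_2) -> x_1)) = 3/7 -> 6/7 = 1
x_1 & x_1 = 5/7 & 5/7 = 5/7
~x_1 = ~5/7 = 2/7
(x_1 & x_1) <-> ~x_1 = 5/7 <-> 2/7 = 4/7
x_1 -> x_2 = 5/7 -> 6/7 = 1
x_3 & x_2 = 1/7 & 6/7 = 1/7
(x_1 -> x_2) <-> (x_3 & x_2) = 1 <-> 1/7 = 1/7
((x_1 & x_1) <-> ~x_1) <-> ((x_1 -> x_2) <-> (x_3 & x_2)) = 4/7 <-> 1/7 = 4/7
~(((x_1 & x_1) <-> ~x_1) <-> ((x_1 -> x_2) <-> (x_3 & x_2))) = ~4/7 = 3/7
((((x_1 -> x_3) & ~x_3) & (x_1 -> (x_3 <-> x_1))) -> (~x_3 & ((x_1 <-> x_2) -> x_1))) <-> ~(((x_1 & x_1) <-> ~x_1) <-> ((x_1 -> x_2) <-> (x_3 & x_2))) = 1 <-> 3/7 = 3/7
~~(~(x_1 <-> x_3) -> ((x_3 -> x_2) & (x_1 -> x_3))) <-> (((((x_1 -> x_3) & ~x_3) & (x_1 -> (x_3 <-> x_1))) -> (~x_3 & ((x_1 <-> x_2) -> x_1))) <-> ~(((x_1 & x_1) <-> ~x_1) <-> ((x_1 -> x_2) <-> (x_3 & x_2)))) = 6/7 <-> 3/7 = 4/7

4/7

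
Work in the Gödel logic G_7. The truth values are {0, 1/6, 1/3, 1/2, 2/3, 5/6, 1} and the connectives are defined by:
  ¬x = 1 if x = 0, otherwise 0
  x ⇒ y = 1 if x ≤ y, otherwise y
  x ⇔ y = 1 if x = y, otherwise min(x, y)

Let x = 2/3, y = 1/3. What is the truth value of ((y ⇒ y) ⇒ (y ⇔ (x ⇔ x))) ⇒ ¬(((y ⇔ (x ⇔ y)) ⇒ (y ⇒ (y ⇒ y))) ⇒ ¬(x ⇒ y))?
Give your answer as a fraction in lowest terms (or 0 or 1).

y ⇒ y = 1/3 ⇒ 1/3 = 1
x ⇔ x = 2/3 ⇔ 2/3 = 1
y ⇔ (x ⇔ x) = 1/3 ⇔ 1 = 1/3
(y ⇒ y) ⇒ (y ⇔ (x ⇔ x)) = 1 ⇒ 1/3 = 1/3
x ⇔ y = 2/3 ⇔ 1/3 = 1/3
y ⇔ (x ⇔ y) = 1/3 ⇔ 1/3 = 1
y ⇒ y = 1/3 ⇒ 1/3 = 1
y ⇒ (y ⇒ y) = 1/3 ⇒ 1 = 1
(y ⇔ (x ⇔ y)) ⇒ (y ⇒ (y ⇒ y)) = 1 ⇒ 1 = 1
x ⇒ y = 2/3 ⇒ 1/3 = 1/3
¬(x ⇒ y) = ¬1/3 = 0
((y ⇔ (x ⇔ y)) ⇒ (y ⇒ (y ⇒ y))) ⇒ ¬(x ⇒ y) = 1 ⇒ 0 = 0
¬(((y ⇔ (x ⇔ y)) ⇒ (y ⇒ (y ⇒ y))) ⇒ ¬(x ⇒ y)) = ¬0 = 1
((y ⇒ y) ⇒ (y ⇔ (x ⇔ x))) ⇒ ¬(((y ⇔ (x ⇔ y)) ⇒ (y ⇒ (y ⇒ y))) ⇒ ¬(x ⇒ y)) = 1/3 ⇒ 1 = 1

1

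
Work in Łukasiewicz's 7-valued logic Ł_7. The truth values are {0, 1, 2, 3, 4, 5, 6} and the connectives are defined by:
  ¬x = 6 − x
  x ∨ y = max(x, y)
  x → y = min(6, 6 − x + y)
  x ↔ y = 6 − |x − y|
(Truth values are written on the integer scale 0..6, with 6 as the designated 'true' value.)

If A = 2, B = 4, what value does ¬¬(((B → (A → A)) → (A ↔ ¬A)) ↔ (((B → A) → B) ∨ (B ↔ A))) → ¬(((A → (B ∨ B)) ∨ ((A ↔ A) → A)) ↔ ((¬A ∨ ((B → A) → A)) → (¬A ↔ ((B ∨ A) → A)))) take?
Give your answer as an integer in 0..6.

2

A → A = 2 → 2 = 6
B → (A → A) = 4 → 6 = 6
¬A = ¬2 = 4
A ↔ ¬A = 2 ↔ 4 = 4
(B → (A → A)) → (A ↔ ¬A) = 6 → 4 = 4
B → A = 4 → 2 = 4
(B → A) → B = 4 → 4 = 6
B ↔ A = 4 ↔ 2 = 4
((B → A) → B) ∨ (B ↔ A) = 6 ∨ 4 = 6
((B → (A → A)) → (A ↔ ¬A)) ↔ (((B → A) → B) ∨ (B ↔ A)) = 4 ↔ 6 = 4
¬(((B → (A → A)) → (A ↔ ¬A)) ↔ (((B → A) → B) ∨ (B ↔ A))) = ¬4 = 2
¬¬(((B → (A → A)) → (A ↔ ¬A)) ↔ (((B → A) → B) ∨ (B ↔ A))) = ¬2 = 4
B ∨ B = 4 ∨ 4 = 4
A → (B ∨ B) = 2 → 4 = 6
A ↔ A = 2 ↔ 2 = 6
(A ↔ A) → A = 6 → 2 = 2
(A → (B ∨ B)) ∨ ((A ↔ A) → A) = 6 ∨ 2 = 6
¬A = ¬2 = 4
B → A = 4 → 2 = 4
(B → A) → A = 4 → 2 = 4
¬A ∨ ((B → A) → A) = 4 ∨ 4 = 4
¬A = ¬2 = 4
B ∨ A = 4 ∨ 2 = 4
(B ∨ A) → A = 4 → 2 = 4
¬A ↔ ((B ∨ A) → A) = 4 ↔ 4 = 6
(¬A ∨ ((B → A) → A)) → (¬A ↔ ((B ∨ A) → A)) = 4 → 6 = 6
((A → (B ∨ B)) ∨ ((A ↔ A) → A)) ↔ ((¬A ∨ ((B → A) → A)) → (¬A ↔ ((B ∨ A) → A))) = 6 ↔ 6 = 6
¬(((A → (B ∨ B)) ∨ ((A ↔ A) → A)) ↔ ((¬A ∨ ((B → A) → A)) → (¬A ↔ ((B ∨ A) → A)))) = ¬6 = 0
¬¬(((B → (A → A)) → (A ↔ ¬A)) ↔ (((B → A) → B) ∨ (B ↔ A))) → ¬(((A → (B ∨ B)) ∨ ((A ↔ A) → A)) ↔ ((¬A ∨ ((B → A) → A)) → (¬A ↔ ((B ∨ A) → A)))) = 4 → 0 = 2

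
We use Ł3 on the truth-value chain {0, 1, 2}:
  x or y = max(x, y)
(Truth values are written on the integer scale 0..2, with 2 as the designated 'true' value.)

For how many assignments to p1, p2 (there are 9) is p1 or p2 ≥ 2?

p1 = 0, p2 = 0 ↦ 0  <
p1 = 0, p2 = 1 ↦ 1  <
p1 = 0, p2 = 2 ↦ 2  ≥
p1 = 1, p2 = 0 ↦ 1  <
p1 = 1, p2 = 1 ↦ 1  <
p1 = 1, p2 = 2 ↦ 2  ≥
p1 = 2, p2 = 0 ↦ 2  ≥
p1 = 2, p2 = 1 ↦ 2  ≥
p1 = 2, p2 = 2 ↦ 2  ≥
So 5 of the 9 assignments meet the threshold.

5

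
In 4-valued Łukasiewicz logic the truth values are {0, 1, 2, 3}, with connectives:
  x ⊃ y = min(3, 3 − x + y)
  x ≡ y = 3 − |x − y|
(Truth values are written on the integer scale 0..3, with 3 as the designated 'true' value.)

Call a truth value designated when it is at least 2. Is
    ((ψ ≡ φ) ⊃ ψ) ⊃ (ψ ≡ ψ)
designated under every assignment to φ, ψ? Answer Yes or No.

Yes

φ = 0, ψ = 0 ↦ 3
φ = 0, ψ = 1 ↦ 3
φ = 0, ψ = 2 ↦ 3
φ = 0, ψ = 3 ↦ 3
φ = 1, ψ = 0 ↦ 3
φ = 1, ψ = 1 ↦ 3
φ = 1, ψ = 2 ↦ 3
φ = 1, ψ = 3 ↦ 3
φ = 2, ψ = 0 ↦ 3
φ = 2, ψ = 1 ↦ 3
φ = 2, ψ = 2 ↦ 3
φ = 2, ψ = 3 ↦ 3
φ = 3, ψ = 0 ↦ 3
φ = 3, ψ = 1 ↦ 3
φ = 3, ψ = 2 ↦ 3
φ = 3, ψ = 3 ↦ 3
Every assignment gives a value ≥ 2.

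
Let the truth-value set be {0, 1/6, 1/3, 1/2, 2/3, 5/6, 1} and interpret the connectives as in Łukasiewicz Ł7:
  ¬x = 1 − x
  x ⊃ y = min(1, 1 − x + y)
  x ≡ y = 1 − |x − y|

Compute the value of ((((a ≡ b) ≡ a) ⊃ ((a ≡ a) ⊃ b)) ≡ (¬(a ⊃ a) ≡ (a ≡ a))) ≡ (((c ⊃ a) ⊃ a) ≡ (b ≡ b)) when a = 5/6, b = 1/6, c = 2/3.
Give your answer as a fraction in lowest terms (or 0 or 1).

a ≡ b = 5/6 ≡ 1/6 = 1/3
(a ≡ b) ≡ a = 1/3 ≡ 5/6 = 1/2
a ≡ a = 5/6 ≡ 5/6 = 1
(a ≡ a) ⊃ b = 1 ⊃ 1/6 = 1/6
((a ≡ b) ≡ a) ⊃ ((a ≡ a) ⊃ b) = 1/2 ⊃ 1/6 = 2/3
a ⊃ a = 5/6 ⊃ 5/6 = 1
¬(a ⊃ a) = ¬1 = 0
a ≡ a = 5/6 ≡ 5/6 = 1
¬(a ⊃ a) ≡ (a ≡ a) = 0 ≡ 1 = 0
(((a ≡ b) ≡ a) ⊃ ((a ≡ a) ⊃ b)) ≡ (¬(a ⊃ a) ≡ (a ≡ a)) = 2/3 ≡ 0 = 1/3
c ⊃ a = 2/3 ⊃ 5/6 = 1
(c ⊃ a) ⊃ a = 1 ⊃ 5/6 = 5/6
b ≡ b = 1/6 ≡ 1/6 = 1
((c ⊃ a) ⊃ a) ≡ (b ≡ b) = 5/6 ≡ 1 = 5/6
((((a ≡ b) ≡ a) ⊃ ((a ≡ a) ⊃ b)) ≡ (¬(a ⊃ a) ≡ (a ≡ a))) ≡ (((c ⊃ a) ⊃ a) ≡ (b ≡ b)) = 1/3 ≡ 5/6 = 1/2

1/2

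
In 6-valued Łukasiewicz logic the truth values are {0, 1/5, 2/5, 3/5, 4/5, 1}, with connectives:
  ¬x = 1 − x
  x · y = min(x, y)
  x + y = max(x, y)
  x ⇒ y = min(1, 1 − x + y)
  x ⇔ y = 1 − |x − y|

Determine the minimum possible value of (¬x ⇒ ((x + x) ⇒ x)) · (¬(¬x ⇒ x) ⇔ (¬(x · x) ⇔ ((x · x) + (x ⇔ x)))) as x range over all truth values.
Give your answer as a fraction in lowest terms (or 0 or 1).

Take x = 2/5:
¬x = ¬2/5 = 3/5
x + x = 2/5 + 2/5 = 2/5
(x + x) ⇒ x = 2/5 ⇒ 2/5 = 1
¬x ⇒ ((x + x) ⇒ x) = 3/5 ⇒ 1 = 1
¬x = ¬2/5 = 3/5
¬x ⇒ x = 3/5 ⇒ 2/5 = 4/5
¬(¬x ⇒ x) = ¬4/5 = 1/5
x · x = 2/5 · 2/5 = 2/5
¬(x · x) = ¬2/5 = 3/5
x · x = 2/5 · 2/5 = 2/5
x ⇔ x = 2/5 ⇔ 2/5 = 1
(x · x) + (x ⇔ x) = 2/5 + 1 = 1
¬(x · x) ⇔ ((x · x) + (x ⇔ x)) = 3/5 ⇔ 1 = 3/5
¬(¬x ⇒ x) ⇔ (¬(x · x) ⇔ ((x · x) + (x ⇔ x))) = 1/5 ⇔ 3/5 = 3/5
(¬x ⇒ ((x + x) ⇒ x)) · (¬(¬x ⇒ x) ⇔ (¬(x · x) ⇔ ((x · x) + (x ⇔ x)))) = 1 · 3/5 = 3/5
No assignment yields a value below 3/5, so this is the minimum.

3/5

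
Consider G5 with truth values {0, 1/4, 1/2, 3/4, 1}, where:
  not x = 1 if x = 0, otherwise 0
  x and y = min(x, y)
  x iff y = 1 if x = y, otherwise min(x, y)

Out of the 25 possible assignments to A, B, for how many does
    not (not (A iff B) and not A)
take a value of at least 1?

21

value 1: 21 assignments (counts)
value 0: 4 assignments
So 21 of the 25 assignments meet the threshold.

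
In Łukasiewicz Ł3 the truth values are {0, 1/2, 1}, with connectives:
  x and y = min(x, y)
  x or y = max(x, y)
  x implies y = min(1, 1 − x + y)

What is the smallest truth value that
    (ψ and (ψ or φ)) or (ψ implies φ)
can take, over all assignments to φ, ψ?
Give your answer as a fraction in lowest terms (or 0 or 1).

Take φ = 0, ψ = 1/2:
ψ or φ = 1/2 or 0 = 1/2
ψ and (ψ or φ) = 1/2 and 1/2 = 1/2
ψ implies φ = 1/2 implies 0 = 1/2
(ψ and (ψ or φ)) or (ψ implies φ) = 1/2 or 1/2 = 1/2
No assignment yields a value below 1/2, so this is the minimum.

1/2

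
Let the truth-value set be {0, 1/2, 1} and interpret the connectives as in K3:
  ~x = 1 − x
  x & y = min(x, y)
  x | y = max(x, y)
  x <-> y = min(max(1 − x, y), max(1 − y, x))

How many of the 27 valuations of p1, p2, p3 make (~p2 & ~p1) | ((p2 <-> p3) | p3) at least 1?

value 1: 13 assignments (counts)
value 1/2: 11 assignments
value 0: 3 assignments
So 13 of the 27 assignments meet the threshold.

13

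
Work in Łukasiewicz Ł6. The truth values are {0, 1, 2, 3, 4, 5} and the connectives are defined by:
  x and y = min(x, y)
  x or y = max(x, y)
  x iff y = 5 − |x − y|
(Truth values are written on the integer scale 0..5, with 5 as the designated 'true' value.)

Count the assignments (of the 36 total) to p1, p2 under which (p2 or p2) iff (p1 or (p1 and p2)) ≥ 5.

value 5: 6 assignments (counts)
value 4: 10 assignments
value 3: 8 assignments
value 2: 6 assignments
value 1: 4 assignments
value 0: 2 assignments
So 6 of the 36 assignments meet the threshold.

6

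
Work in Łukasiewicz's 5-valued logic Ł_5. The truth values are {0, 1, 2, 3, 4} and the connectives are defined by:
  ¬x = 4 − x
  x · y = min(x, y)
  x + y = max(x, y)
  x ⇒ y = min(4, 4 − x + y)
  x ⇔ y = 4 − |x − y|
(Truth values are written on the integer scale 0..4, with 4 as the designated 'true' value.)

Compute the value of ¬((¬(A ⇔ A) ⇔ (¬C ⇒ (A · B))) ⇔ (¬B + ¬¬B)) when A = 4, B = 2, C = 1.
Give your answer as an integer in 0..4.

A ⇔ A = 4 ⇔ 4 = 4
¬(A ⇔ A) = ¬4 = 0
¬C = ¬1 = 3
A · B = 4 · 2 = 2
¬C ⇒ (A · B) = 3 ⇒ 2 = 3
¬(A ⇔ A) ⇔ (¬C ⇒ (A · B)) = 0 ⇔ 3 = 1
¬B = ¬2 = 2
¬B = ¬2 = 2
¬¬B = ¬2 = 2
¬B + ¬¬B = 2 + 2 = 2
(¬(A ⇔ A) ⇔ (¬C ⇒ (A · B))) ⇔ (¬B + ¬¬B) = 1 ⇔ 2 = 3
¬((¬(A ⇔ A) ⇔ (¬C ⇒ (A · B))) ⇔ (¬B + ¬¬B)) = ¬3 = 1

1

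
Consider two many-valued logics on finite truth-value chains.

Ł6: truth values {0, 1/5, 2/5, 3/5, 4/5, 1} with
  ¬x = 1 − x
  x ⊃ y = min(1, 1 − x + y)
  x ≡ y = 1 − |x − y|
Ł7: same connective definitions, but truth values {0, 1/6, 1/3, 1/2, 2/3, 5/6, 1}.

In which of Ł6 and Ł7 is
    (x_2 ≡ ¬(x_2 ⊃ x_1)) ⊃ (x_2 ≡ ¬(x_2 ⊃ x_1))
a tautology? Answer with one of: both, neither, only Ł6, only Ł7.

In Ł6: every assignment gives 1 — tautology.
In Ł7: every assignment gives 1 — tautology.

both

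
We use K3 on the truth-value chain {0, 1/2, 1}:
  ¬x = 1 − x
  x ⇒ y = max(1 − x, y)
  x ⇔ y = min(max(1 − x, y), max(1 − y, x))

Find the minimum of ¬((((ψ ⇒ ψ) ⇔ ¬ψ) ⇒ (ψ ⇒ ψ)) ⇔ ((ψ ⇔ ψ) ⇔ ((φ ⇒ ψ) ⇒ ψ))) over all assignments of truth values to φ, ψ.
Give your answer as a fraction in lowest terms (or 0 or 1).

Take φ = 0, ψ = 1:
ψ ⇒ ψ = 1 ⇒ 1 = 1
¬ψ = ¬1 = 0
(ψ ⇒ ψ) ⇔ ¬ψ = 1 ⇔ 0 = 0
ψ ⇒ ψ = 1 ⇒ 1 = 1
((ψ ⇒ ψ) ⇔ ¬ψ) ⇒ (ψ ⇒ ψ) = 0 ⇒ 1 = 1
ψ ⇔ ψ = 1 ⇔ 1 = 1
φ ⇒ ψ = 0 ⇒ 1 = 1
(φ ⇒ ψ) ⇒ ψ = 1 ⇒ 1 = 1
(ψ ⇔ ψ) ⇔ ((φ ⇒ ψ) ⇒ ψ) = 1 ⇔ 1 = 1
(((ψ ⇒ ψ) ⇔ ¬ψ) ⇒ (ψ ⇒ ψ)) ⇔ ((ψ ⇔ ψ) ⇔ ((φ ⇒ ψ) ⇒ ψ)) = 1 ⇔ 1 = 1
¬((((ψ ⇒ ψ) ⇔ ¬ψ) ⇒ (ψ ⇒ ψ)) ⇔ ((ψ ⇔ ψ) ⇔ ((φ ⇒ ψ) ⇒ ψ))) = ¬1 = 0
No assignment yields a value below 0, so this is the minimum.

0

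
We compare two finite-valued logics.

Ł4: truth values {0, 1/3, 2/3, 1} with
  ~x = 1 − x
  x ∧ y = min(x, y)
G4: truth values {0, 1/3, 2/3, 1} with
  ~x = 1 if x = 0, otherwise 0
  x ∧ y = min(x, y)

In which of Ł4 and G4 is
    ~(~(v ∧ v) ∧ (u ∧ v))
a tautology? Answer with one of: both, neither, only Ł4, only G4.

only G4

In Ł4: at u = 1/3, v = 1/3 the value is 2/3 — not a tautology.
In G4: every assignment gives 1 — tautology.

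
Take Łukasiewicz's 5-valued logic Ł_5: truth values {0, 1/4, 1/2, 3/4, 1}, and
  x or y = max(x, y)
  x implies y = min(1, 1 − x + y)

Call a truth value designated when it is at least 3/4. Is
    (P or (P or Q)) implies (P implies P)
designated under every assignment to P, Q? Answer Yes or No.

Yes

At P = 1/4, Q = 3/4, for instance:
P or Q = 1/4 or 3/4 = 3/4
P or (P or Q) = 1/4 or 3/4 = 3/4
P implies P = 1/4 implies 1/4 = 1
(P or (P or Q)) implies (P implies P) = 3/4 implies 1 = 1
and checking the remaining 24 assignments likewise gives ≥ 3/4 in every case.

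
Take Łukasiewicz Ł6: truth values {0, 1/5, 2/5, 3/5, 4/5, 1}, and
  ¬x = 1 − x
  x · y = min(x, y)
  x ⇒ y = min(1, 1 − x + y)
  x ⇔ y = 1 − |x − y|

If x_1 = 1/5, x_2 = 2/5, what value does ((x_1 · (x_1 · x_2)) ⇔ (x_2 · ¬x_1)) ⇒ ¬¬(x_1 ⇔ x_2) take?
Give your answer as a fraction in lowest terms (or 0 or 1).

1

x_1 · x_2 = 1/5 · 2/5 = 1/5
x_1 · (x_1 · x_2) = 1/5 · 1/5 = 1/5
¬x_1 = ¬1/5 = 4/5
x_2 · ¬x_1 = 2/5 · 4/5 = 2/5
(x_1 · (x_1 · x_2)) ⇔ (x_2 · ¬x_1) = 1/5 ⇔ 2/5 = 4/5
x_1 ⇔ x_2 = 1/5 ⇔ 2/5 = 4/5
¬(x_1 ⇔ x_2) = ¬4/5 = 1/5
¬¬(x_1 ⇔ x_2) = ¬1/5 = 4/5
((x_1 · (x_1 · x_2)) ⇔ (x_2 · ¬x_1)) ⇒ ¬¬(x_1 ⇔ x_2) = 4/5 ⇒ 4/5 = 1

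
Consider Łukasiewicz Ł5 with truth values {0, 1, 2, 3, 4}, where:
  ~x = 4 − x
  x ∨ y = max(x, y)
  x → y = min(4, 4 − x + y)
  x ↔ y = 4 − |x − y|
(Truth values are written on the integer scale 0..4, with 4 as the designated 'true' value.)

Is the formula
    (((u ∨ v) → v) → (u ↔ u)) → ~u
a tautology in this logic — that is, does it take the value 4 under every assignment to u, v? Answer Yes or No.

Counterexample: take u = 1, v = 0.
u ∨ v = 1 ∨ 0 = 1
(u ∨ v) → v = 1 → 0 = 3
u ↔ u = 1 ↔ 1 = 4
((u ∨ v) → v) → (u ↔ u) = 3 → 4 = 4
~u = ~1 = 3
(((u ∨ v) → v) → (u ↔ u)) → ~u = 4 → 3 = 3
This gives 3 ≠ 4.

No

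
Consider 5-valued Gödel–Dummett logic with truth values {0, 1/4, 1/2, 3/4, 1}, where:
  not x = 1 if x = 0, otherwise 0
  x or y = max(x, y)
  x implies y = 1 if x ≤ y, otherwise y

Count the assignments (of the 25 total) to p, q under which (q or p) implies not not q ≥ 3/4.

value 1: 21 assignments (counts)
value 0: 4 assignments
So 21 of the 25 assignments meet the threshold.

21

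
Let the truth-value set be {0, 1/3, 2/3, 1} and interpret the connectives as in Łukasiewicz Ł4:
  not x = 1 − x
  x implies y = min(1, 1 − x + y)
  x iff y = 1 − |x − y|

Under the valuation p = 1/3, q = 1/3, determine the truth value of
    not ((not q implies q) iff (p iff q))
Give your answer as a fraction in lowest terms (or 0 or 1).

1/3

not q = not 1/3 = 2/3
not q implies q = 2/3 implies 1/3 = 2/3
p iff q = 1/3 iff 1/3 = 1
(not q implies q) iff (p iff q) = 2/3 iff 1 = 2/3
not ((not q implies q) iff (p iff q)) = not 2/3 = 1/3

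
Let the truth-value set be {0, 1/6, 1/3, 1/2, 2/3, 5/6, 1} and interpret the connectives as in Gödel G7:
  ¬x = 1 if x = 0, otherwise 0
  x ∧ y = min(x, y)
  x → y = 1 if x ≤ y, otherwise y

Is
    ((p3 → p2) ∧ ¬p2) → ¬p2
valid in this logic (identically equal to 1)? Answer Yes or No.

At p2 = 1/6, p3 = 1/3, for instance:
p3 → p2 = 1/3 → 1/6 = 1/6
¬p2 = ¬1/6 = 0
(p3 → p2) ∧ ¬p2 = 1/6 ∧ 0 = 0
((p3 → p2) ∧ ¬p2) → ¬p2 = 0 → 0 = 1
and checking the remaining 48 assignments likewise gives ≥ 1 in every case.

Yes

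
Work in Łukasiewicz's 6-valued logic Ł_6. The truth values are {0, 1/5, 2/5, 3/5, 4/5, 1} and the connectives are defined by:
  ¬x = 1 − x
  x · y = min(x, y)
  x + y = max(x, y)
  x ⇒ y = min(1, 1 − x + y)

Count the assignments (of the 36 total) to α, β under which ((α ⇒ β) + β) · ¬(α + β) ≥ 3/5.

9

value 1: 1 assignment (counts)
value 4/5: 3 assignments (counts)
value 3/5: 5 assignments (counts)
value 2/5: 7 assignments
value 1/5: 9 assignments
value 0: 11 assignments
So 9 of the 36 assignments meet the threshold.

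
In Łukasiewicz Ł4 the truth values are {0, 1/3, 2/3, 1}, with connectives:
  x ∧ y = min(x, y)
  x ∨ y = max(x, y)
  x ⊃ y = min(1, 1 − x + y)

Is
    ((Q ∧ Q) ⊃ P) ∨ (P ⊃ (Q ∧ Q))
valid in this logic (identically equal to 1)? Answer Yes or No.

Yes

P = 0, Q = 0 ↦ 1
P = 0, Q = 1/3 ↦ 1
P = 0, Q = 2/3 ↦ 1
P = 0, Q = 1 ↦ 1
P = 1/3, Q = 0 ↦ 1
P = 1/3, Q = 1/3 ↦ 1
P = 1/3, Q = 2/3 ↦ 1
P = 1/3, Q = 1 ↦ 1
P = 2/3, Q = 0 ↦ 1
P = 2/3, Q = 1/3 ↦ 1
P = 2/3, Q = 2/3 ↦ 1
P = 2/3, Q = 1 ↦ 1
P = 1, Q = 0 ↦ 1
P = 1, Q = 1/3 ↦ 1
P = 1, Q = 2/3 ↦ 1
P = 1, Q = 1 ↦ 1
Every assignment gives a value ≥ 1.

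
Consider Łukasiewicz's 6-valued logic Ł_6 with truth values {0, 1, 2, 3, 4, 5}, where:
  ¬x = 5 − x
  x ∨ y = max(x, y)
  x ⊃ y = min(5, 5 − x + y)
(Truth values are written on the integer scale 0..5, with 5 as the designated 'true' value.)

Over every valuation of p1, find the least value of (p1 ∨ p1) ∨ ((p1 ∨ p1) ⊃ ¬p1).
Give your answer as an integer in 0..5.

4

Take p1 = 3:
p1 ∨ p1 = 3 ∨ 3 = 3
p1 ∨ p1 = 3 ∨ 3 = 3
¬p1 = ¬3 = 2
(p1 ∨ p1) ⊃ ¬p1 = 3 ⊃ 2 = 4
(p1 ∨ p1) ∨ ((p1 ∨ p1) ⊃ ¬p1) = 3 ∨ 4 = 4
No assignment yields a value below 4, so this is the minimum.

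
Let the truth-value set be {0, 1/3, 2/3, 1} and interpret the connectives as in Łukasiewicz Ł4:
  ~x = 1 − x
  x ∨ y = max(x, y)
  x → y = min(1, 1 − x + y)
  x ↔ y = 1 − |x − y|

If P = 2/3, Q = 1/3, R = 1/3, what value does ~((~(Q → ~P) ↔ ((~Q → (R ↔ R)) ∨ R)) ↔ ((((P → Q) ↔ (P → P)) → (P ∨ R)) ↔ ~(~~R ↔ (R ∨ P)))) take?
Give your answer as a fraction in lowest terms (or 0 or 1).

~P = ~2/3 = 1/3
Q → ~P = 1/3 → 1/3 = 1
~(Q → ~P) = ~1 = 0
~Q = ~1/3 = 2/3
R ↔ R = 1/3 ↔ 1/3 = 1
~Q → (R ↔ R) = 2/3 → 1 = 1
(~Q → (R ↔ R)) ∨ R = 1 ∨ 1/3 = 1
~(Q → ~P) ↔ ((~Q → (R ↔ R)) ∨ R) = 0 ↔ 1 = 0
P → Q = 2/3 → 1/3 = 2/3
P → P = 2/3 → 2/3 = 1
(P → Q) ↔ (P → P) = 2/3 ↔ 1 = 2/3
P ∨ R = 2/3 ∨ 1/3 = 2/3
((P → Q) ↔ (P → P)) → (P ∨ R) = 2/3 → 2/3 = 1
~R = ~1/3 = 2/3
~~R = ~2/3 = 1/3
R ∨ P = 1/3 ∨ 2/3 = 2/3
~~R ↔ (R ∨ P) = 1/3 ↔ 2/3 = 2/3
~(~~R ↔ (R ∨ P)) = ~2/3 = 1/3
(((P → Q) ↔ (P → P)) → (P ∨ R)) ↔ ~(~~R ↔ (R ∨ P)) = 1 ↔ 1/3 = 1/3
(~(Q → ~P) ↔ ((~Q → (R ↔ R)) ∨ R)) ↔ ((((P → Q) ↔ (P → P)) → (P ∨ R)) ↔ ~(~~R ↔ (R ∨ P))) = 0 ↔ 1/3 = 2/3
~((~(Q → ~P) ↔ ((~Q → (R ↔ R)) ∨ R)) ↔ ((((P → Q) ↔ (P → P)) → (P ∨ R)) ↔ ~(~~R ↔ (R ∨ P)))) = ~2/3 = 1/3

1/3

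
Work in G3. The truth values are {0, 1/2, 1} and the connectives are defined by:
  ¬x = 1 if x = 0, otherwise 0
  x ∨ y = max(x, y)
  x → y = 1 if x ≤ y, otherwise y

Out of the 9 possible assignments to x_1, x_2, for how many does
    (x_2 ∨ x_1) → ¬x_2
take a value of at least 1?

3

x_1 = 0, x_2 = 0 ↦ 1  ≥
x_1 = 0, x_2 = 1/2 ↦ 0  <
x_1 = 0, x_2 = 1 ↦ 0  <
x_1 = 1/2, x_2 = 0 ↦ 1  ≥
x_1 = 1/2, x_2 = 1/2 ↦ 0  <
x_1 = 1/2, x_2 = 1 ↦ 0  <
x_1 = 1, x_2 = 0 ↦ 1  ≥
x_1 = 1, x_2 = 1/2 ↦ 0  <
x_1 = 1, x_2 = 1 ↦ 0  <
So 3 of the 9 assignments meet the threshold.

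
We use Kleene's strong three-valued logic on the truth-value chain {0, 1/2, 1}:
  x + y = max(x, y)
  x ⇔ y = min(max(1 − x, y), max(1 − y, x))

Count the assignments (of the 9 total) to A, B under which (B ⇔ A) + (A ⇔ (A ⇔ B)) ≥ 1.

3

A = 0, B = 0 ↦ 1  ≥
A = 0, B = 1/2 ↦ 1/2  <
A = 0, B = 1 ↦ 1  ≥
A = 1/2, B = 0 ↦ 1/2  <
A = 1/2, B = 1/2 ↦ 1/2  <
A = 1/2, B = 1 ↦ 1/2  <
A = 1, B = 0 ↦ 0  <
A = 1, B = 1/2 ↦ 1/2  <
A = 1, B = 1 ↦ 1  ≥
So 3 of the 9 assignments meet the threshold.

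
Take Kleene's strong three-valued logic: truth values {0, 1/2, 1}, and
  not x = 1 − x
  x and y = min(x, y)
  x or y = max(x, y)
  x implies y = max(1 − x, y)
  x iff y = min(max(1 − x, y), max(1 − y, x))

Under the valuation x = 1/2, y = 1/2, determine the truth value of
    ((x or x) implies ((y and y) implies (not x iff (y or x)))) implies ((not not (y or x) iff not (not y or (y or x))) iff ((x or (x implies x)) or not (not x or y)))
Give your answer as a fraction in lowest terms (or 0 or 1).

x or x = 1/2 or 1/2 = 1/2
y and y = 1/2 and 1/2 = 1/2
not x = not 1/2 = 1/2
y or x = 1/2 or 1/2 = 1/2
not x iff (y or x) = 1/2 iff 1/2 = 1/2
(y and y) implies (not x iff (y or x)) = 1/2 implies 1/2 = 1/2
(x or x) implies ((y and y) implies (not x iff (y or x))) = 1/2 implies 1/2 = 1/2
y or x = 1/2 or 1/2 = 1/2
not (y or x) = not 1/2 = 1/2
not not (y or x) = not 1/2 = 1/2
not y = not 1/2 = 1/2
y or x = 1/2 or 1/2 = 1/2
not y or (y or x) = 1/2 or 1/2 = 1/2
not (not y or (y or x)) = not 1/2 = 1/2
not not (y or x) iff not (not y or (y or x)) = 1/2 iff 1/2 = 1/2
x implies x = 1/2 implies 1/2 = 1/2
x or (x implies x) = 1/2 or 1/2 = 1/2
not x = not 1/2 = 1/2
not x or y = 1/2 or 1/2 = 1/2
not (not x or y) = not 1/2 = 1/2
(x or (x implies x)) or not (not x or y) = 1/2 or 1/2 = 1/2
(not not (y or x) iff not (not y or (y or x))) iff ((x or (x implies x)) or not (not x or y)) = 1/2 iff 1/2 = 1/2
((x or x) implies ((y and y) implies (not x iff (y or x)))) implies ((not not (y or x) iff not (not y or (y or x))) iff ((x or (x implies x)) or not (not x or y))) = 1/2 implies 1/2 = 1/2

1/2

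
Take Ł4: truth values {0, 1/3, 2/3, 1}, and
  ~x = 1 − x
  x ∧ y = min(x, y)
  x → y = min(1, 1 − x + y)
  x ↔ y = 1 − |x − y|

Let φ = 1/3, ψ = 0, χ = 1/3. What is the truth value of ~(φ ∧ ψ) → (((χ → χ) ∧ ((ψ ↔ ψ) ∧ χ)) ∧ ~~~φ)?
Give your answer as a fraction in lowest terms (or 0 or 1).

φ ∧ ψ = 1/3 ∧ 0 = 0
~(φ ∧ ψ) = ~0 = 1
χ → χ = 1/3 → 1/3 = 1
ψ ↔ ψ = 0 ↔ 0 = 1
(ψ ↔ ψ) ∧ χ = 1 ∧ 1/3 = 1/3
(χ → χ) ∧ ((ψ ↔ ψ) ∧ χ) = 1 ∧ 1/3 = 1/3
~φ = ~1/3 = 2/3
~~φ = ~2/3 = 1/3
~~~φ = ~1/3 = 2/3
((χ → χ) ∧ ((ψ ↔ ψ) ∧ χ)) ∧ ~~~φ = 1/3 ∧ 2/3 = 1/3
~(φ ∧ ψ) → (((χ → χ) ∧ ((ψ ↔ ψ) ∧ χ)) ∧ ~~~φ) = 1 → 1/3 = 1/3

1/3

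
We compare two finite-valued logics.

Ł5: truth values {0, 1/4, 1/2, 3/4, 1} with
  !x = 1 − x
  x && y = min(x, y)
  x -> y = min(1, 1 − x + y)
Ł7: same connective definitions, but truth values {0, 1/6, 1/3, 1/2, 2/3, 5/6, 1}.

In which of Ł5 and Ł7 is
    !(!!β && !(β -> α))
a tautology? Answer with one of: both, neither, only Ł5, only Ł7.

In Ł5: at α = 0, β = 1/4 the value is 3/4 — not a tautology.
In Ł7: at α = 0, β = 1/6 the value is 5/6 — not a tautology.

neither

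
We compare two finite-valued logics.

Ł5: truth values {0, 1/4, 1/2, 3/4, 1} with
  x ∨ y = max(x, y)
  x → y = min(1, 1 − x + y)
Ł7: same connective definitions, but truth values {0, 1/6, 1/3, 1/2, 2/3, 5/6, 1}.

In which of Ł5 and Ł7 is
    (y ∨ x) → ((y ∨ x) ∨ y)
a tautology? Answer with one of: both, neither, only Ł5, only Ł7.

both

In Ł5: every assignment gives 1 — tautology.
In Ł7: every assignment gives 1 — tautology.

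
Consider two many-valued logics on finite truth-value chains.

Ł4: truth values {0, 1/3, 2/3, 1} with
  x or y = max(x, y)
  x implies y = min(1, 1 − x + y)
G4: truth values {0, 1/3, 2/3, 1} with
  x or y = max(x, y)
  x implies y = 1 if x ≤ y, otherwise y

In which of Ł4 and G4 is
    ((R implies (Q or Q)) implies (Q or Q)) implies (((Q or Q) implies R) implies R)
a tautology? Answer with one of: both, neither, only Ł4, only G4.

only Ł4

In Ł4: every assignment gives 1 — tautology.
In G4: at Q = 0, R = 1/3 the value is 1/3 — not a tautology.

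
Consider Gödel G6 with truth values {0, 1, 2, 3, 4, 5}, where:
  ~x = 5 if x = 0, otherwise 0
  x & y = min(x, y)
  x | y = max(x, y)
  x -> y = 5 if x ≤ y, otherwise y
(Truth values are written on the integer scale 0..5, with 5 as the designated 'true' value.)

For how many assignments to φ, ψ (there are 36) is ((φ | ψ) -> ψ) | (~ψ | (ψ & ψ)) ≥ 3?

29

value 5: 26 assignments (counts)
value 4: 1 assignment (counts)
value 3: 2 assignments (counts)
value 2: 3 assignments
value 1: 4 assignments
So 29 of the 36 assignments meet the threshold.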